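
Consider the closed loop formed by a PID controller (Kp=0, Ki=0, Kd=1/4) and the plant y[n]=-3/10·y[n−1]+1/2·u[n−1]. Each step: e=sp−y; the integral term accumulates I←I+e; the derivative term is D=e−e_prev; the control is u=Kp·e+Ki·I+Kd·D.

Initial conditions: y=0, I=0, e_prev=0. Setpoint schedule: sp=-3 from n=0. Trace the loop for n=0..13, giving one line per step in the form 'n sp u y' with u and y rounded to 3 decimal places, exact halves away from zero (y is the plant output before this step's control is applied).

0 -3 -0.750 0.000
1 -3 0.094 -0.375
2 -3 -0.134 0.159
3 -3 0.068 -0.115
4 -3 -0.046 0.069
5 -3 0.028 -0.043
6 -3 -0.018 0.027
7 -3 0.011 -0.017
8 -3 -0.007 0.011
9 -3 0.004 -0.007
10 -3 -0.003 0.004
11 -3 0.002 -0.003
12 -3 -0.001 0.002
13 -3 0.001 -0.001

(exact arithmetic carried between steps; '≈' marks a value shown rounded to 6 d.p. or computed from one; I and e_prev carry over from the previous line; the table rounds u and y to 3 d.p., halves away from zero)
n=0: y=0, sp=-3, e=sp−y=-3; I=-3, D=e−e_prev=-3; u=0·(-3)+0·(-3)+1/4·(-3)=-0.75; next y=-3/10·0+1/2·(-0.75)=-0.375
n=1: y=-0.375, sp=-3, e=sp−y=-2.625; I=-5.625, D=e−e_prev=0.375; u=0·(-2.625)+0·(-5.625)+1/4·0.375=0.09375; next y=-3/10·(-0.375)+1/2·0.09375=0.159375
n=2: y=0.159375, sp=-3, e=sp−y=-3.159375; I=-8.784375, D=e−e_prev=-0.534375; u=0·(-3.159375)+0·(-8.784375)+1/4·(-0.534375)≈-0.133594; next y=-3/10·0.159375+1/2·(-0.133594)≈-0.114609
n=3: y≈-0.114609, sp=-3, e=sp−y≈-2.885391; I≈-11.669766, D=e−e_prev≈0.273984; u=0·(-2.885391)+0·(-11.669766)+1/4·0.273984≈0.068496; next y=-3/10·(-0.114609)+1/2·0.068496≈0.068631
n=4: y≈0.068631, sp=-3, e=sp−y≈-3.068631; I≈-14.738396, D=e−e_prev≈-0.183240; u=0·(-3.068631)+0·(-14.738396)+1/4·(-0.183240)≈-0.045810; next y=-3/10·0.068631+1/2·(-0.045810)≈-0.043494
n=5: y≈-0.043494, sp=-3, e=sp−y≈-2.956506; I≈-17.694902, D=e−e_prev≈0.112125; u=0·(-2.956506)+0·(-17.694902)+1/4·0.112125≈0.028031; next y=-3/10·(-0.043494)+1/2·0.028031≈0.027064
n=6: y≈0.027064, sp=-3, e=sp−y≈-3.027064; I≈-20.721966, D=e−e_prev≈-0.070558; u=0·(-3.027064)+0·(-20.721966)+1/4·(-0.070558)≈-0.017640; next y=-3/10·0.027064+1/2·(-0.017640)≈-0.016939
n=7: y≈-0.016939, sp=-3, e=sp−y≈-2.983061; I≈-23.705027, D=e−e_prev≈0.044003; u=0·(-2.983061)+0·(-23.705027)+1/4·0.044003≈0.011001; next y=-3/10·(-0.016939)+1/2·0.011001≈0.010582
n=8: y≈0.010582, sp=-3, e=sp−y≈-3.010582; I≈-26.715609, D=e−e_prev≈-0.027521; u=0·(-3.010582)+0·(-26.715609)+1/4·(-0.027521)≈-0.006880; next y=-3/10·0.010582+1/2·(-0.006880)≈-0.006615
n=9: y≈-0.006615, sp=-3, e=sp−y≈-2.993385; I≈-29.708994, D=e−e_prev≈0.017197; u=0·(-2.993385)+0·(-29.708994)+1/4·0.017197≈0.004299; next y=-3/10·(-0.006615)+1/2·0.004299≈0.004134
n=10: y≈0.004134, sp=-3, e=sp−y≈-3.004134; I≈-32.713128, D=e−e_prev≈-0.010749; u=0·(-3.004134)+0·(-32.713128)+1/4·(-0.010749)≈-0.002687; next y=-3/10·0.004134+1/2·(-0.002687)≈-0.002584
n=11: y≈-0.002584, sp=-3, e=sp−y≈-2.997416; I≈-35.710545, D=e−e_prev≈0.006718; u=0·(-2.997416)+0·(-35.710545)+1/4·0.006718≈0.001679; next y=-3/10·(-0.002584)+1/2·0.001679≈0.001615
n=12: y≈0.001615, sp=-3, e=sp−y≈-3.001615; I≈-38.712160, D=e−e_prev≈-0.004199; u=0·(-3.001615)+0·(-38.712160)+1/4·(-0.004199)≈-0.001050; next y=-3/10·0.001615+1/2·(-0.001050)≈-0.001009
n=13: y≈-0.001009, sp=-3, e=sp−y≈-2.998991; I≈-41.711150, D=e−e_prev≈0.002624; u=0·(-2.998991)+0·(-41.711150)+1/4·0.002624≈0.000656; next y=-3/10·(-0.001009)+1/2·0.000656≈0.000631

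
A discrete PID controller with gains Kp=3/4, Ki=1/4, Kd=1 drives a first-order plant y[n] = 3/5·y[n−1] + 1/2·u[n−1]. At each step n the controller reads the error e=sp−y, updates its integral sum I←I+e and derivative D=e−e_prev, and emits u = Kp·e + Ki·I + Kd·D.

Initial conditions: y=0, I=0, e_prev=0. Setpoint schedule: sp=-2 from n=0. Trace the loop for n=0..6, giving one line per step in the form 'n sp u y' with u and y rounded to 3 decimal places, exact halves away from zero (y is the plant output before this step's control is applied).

0 -2 -4.000 0.000
1 -2 1.500 -2.000
2 -2 -3.600 -0.450
3 -2 0.803 -2.070
4 -2 -3.259 -0.841
5 -2 0.267 -2.134
6 -2 -2.966 -1.147

(exact arithmetic carried between steps; '≈' marks a value shown rounded to 6 d.p. or computed from one; I and e_prev carry over from the previous line; the table rounds u and y to 3 d.p., halves away from zero)
n=0: y=0, sp=-2, e=sp−y=-2; I=-2, D=e−e_prev=-2; u=3/4·(-2)+1/4·(-2)+1·(-2)=-4; next y=3/5·0+1/2·(-4)=-2
n=1: y=-2, sp=-2, e=sp−y=0; I=-2, D=e−e_prev=2; u=3/4·0+1/4·(-2)+1·2=1.5; next y=3/5·(-2)+1/2·1.5=-0.45
n=2: y=-0.45, sp=-2, e=sp−y=-1.55; I=-3.55, D=e−e_prev=-1.55; u=3/4·(-1.55)+1/4·(-3.55)+1·(-1.55)=-3.6; next y=3/5·(-0.45)+1/2·(-3.6)=-2.07
n=3: y=-2.07, sp=-2, e=sp−y=0.07; I=-3.48, D=e−e_prev=1.62; u=3/4·0.07+1/4·(-3.48)+1·1.62=0.8025; next y=3/5·(-2.07)+1/2·0.8025=-0.84075
n=4: y=-0.84075, sp=-2, e=sp−y=-1.15925; I=-4.63925, D=e−e_prev=-1.22925; u=3/4·(-1.15925)+1/4·(-4.63925)+1·(-1.22925)=-3.2585; next y=3/5·(-0.84075)+1/2·(-3.2585)=-2.1337
n=5: y=-2.1337, sp=-2, e=sp−y=0.1337; I=-4.50555, D=e−e_prev=1.29295; u=3/4·0.1337+1/4·(-4.50555)+1·1.29295≈0.266838; next y=3/5·(-2.1337)+1/2·0.266838≈-1.146801
n=6: y≈-1.146801, sp=-2, e=sp−y≈-0.853199; I≈-5.358749, D=e−e_prev≈-0.986899; u=3/4·(-0.853199)+1/4·(-5.358749)+1·(-0.986899)≈-2.966485; next y=3/5·(-1.146801)+1/2·(-2.966485)≈-2.171323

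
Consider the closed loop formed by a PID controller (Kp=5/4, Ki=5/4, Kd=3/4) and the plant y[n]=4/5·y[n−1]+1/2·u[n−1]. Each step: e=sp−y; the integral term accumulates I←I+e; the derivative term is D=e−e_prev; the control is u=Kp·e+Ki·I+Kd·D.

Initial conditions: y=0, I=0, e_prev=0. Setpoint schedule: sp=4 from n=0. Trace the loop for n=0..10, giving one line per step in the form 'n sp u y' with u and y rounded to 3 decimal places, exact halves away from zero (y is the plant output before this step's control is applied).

(exact arithmetic carried between steps; '≈' marks a value shown rounded to 6 d.p. or computed from one; I and e_prev carry over from the previous line; the table rounds u and y to 3 d.p., halves away from zero)
n=0: y=0, sp=4, e=sp−y=4; I=4, D=e−e_prev=4; u=5/4·4+5/4·4+3/4·4=13; next y=4/5·0+1/2·13=6.5
n=1: y=6.5, sp=4, e=sp−y=-2.5; I=1.5, D=e−e_prev=-6.5; u=5/4·(-2.5)+5/4·1.5+3/4·(-6.5)=-6.125; next y=4/5·6.5+1/2·(-6.125)=2.1375
n=2: y=2.1375, sp=4, e=sp−y=1.8625; I=3.3625, D=e−e_prev=4.3625; u=5/4·1.8625+5/4·3.3625+3/4·4.3625=9.803125; next y=4/5·2.1375+1/2·9.803125≈6.611563
n=3: y≈6.611563, sp=4, e=sp−y≈-2.611563; I≈0.750938, D=e−e_prev≈-4.474063; u=5/4·(-2.611563)+5/4·0.750938+3/4·(-4.474063)≈-5.681328; next y=4/5·6.611563+1/2·(-5.681328)≈2.448586
n=4: y≈2.448586, sp=4, e=sp−y≈1.551414; I≈2.302352, D=e−e_prev≈4.162977; u=5/4·1.551414+5/4·2.302352+3/4·4.162977≈7.939439; next y=4/5·2.448586+1/2·7.939439≈5.928588
n=5: y≈5.928588, sp=4, e=sp−y≈-1.928588; I≈0.373763, D=e−e_prev≈-3.480003; u=5/4·(-1.928588)+5/4·0.373763+3/4·(-3.480003)≈-4.553534; next y=4/5·5.928588+1/2·(-4.553534)≈2.466104
n=6: y≈2.466104, sp=4, e=sp−y≈1.533896; I≈1.907659, D=e−e_prev≈3.462485; u=5/4·1.533896+5/4·1.907659+3/4·3.462485≈6.898807; next y=4/5·2.466104+1/2·6.898807≈5.422287
n=7: y≈5.422287, sp=4, e=sp−y≈-1.422287; I≈0.485372, D=e−e_prev≈-2.956183; u=5/4·(-1.422287)+5/4·0.485372+3/4·(-2.956183)≈-3.388280; next y=4/5·5.422287+1/2·(-3.388280)≈2.643689
n=8: y≈2.643689, sp=4, e=sp−y≈1.356311; I≈1.841683, D=e−e_prev≈2.778598; u=5/4·1.356311+5/4·1.841683+3/4·2.778598≈6.081440; next y=4/5·2.643689+1/2·6.081440≈5.155672
n=9: y≈5.155672, sp=4, e=sp−y≈-1.155672; I≈0.686011, D=e−e_prev≈-2.511982; u=5/4·(-1.155672)+5/4·0.686011+3/4·(-2.511982)≈-2.471062; next y=4/5·5.155672+1/2·(-2.471062)≈2.889006
n=10: y≈2.889006, sp=4, e=sp−y≈1.110994; I≈1.797005, D=e−e_prev≈2.266665; u=5/4·1.110994+5/4·1.797005+3/4·2.266665≈5.334997; next y=4/5·2.889006+1/2·5.334997≈4.978704

0 4 13.000 0.000
1 4 -6.125 6.500
2 4 9.803 2.138
3 4 -5.681 6.612
4 4 7.939 2.449
5 4 -4.554 5.929
6 4 6.899 2.466
7 4 -3.388 5.422
8 4 6.081 2.644
9 4 -2.471 5.156
10 4 5.335 2.889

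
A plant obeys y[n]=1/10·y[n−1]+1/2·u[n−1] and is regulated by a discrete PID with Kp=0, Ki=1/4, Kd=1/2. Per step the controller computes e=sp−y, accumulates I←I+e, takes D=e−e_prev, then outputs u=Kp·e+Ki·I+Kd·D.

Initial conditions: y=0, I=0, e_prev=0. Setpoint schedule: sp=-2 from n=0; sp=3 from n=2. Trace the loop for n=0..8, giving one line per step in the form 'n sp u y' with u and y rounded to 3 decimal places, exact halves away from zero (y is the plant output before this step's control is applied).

0 -2 -1.500 0.000
1 -2 -0.438 -0.750
2 3 2.283 -0.294
3 3 -0.220 1.112
4 3 1.788 0.001
5 3 1.313 0.894
6 3 2.397 0.746
7 3 2.491 1.273
8 3 3.111 1.373

(exact arithmetic carried between steps; '≈' marks a value shown rounded to 6 d.p. or computed from one; I and e_prev carry over from the previous line; the table rounds u and y to 3 d.p., halves away from zero)
n=0: y=0, sp=-2, e=sp−y=-2; I=-2, D=e−e_prev=-2; u=0·(-2)+1/4·(-2)+1/2·(-2)=-1.5; next y=1/10·0+1/2·(-1.5)=-0.75
n=1: y=-0.75, sp=-2, e=sp−y=-1.25; I=-3.25, D=e−e_prev=0.75; u=0·(-1.25)+1/4·(-3.25)+1/2·0.75=-0.4375; next y=1/10·(-0.75)+1/2·(-0.4375)=-0.29375
n=2: y=-0.29375, sp=3, e=sp−y=3.29375; I=0.04375, D=e−e_prev=4.54375; u=0·3.29375+1/4·0.04375+1/2·4.54375≈2.282813; next y=1/10·(-0.29375)+1/2·2.282813≈1.112031
n=3: y≈1.112031, sp=3, e=sp−y≈1.887969; I≈1.931719, D=e−e_prev≈-1.405781; u=0·1.887969+1/4·1.931719+1/2·(-1.405781)≈-0.219961; next y=1/10·1.112031+1/2·(-0.219961)≈0.001223
n=4: y≈0.001223, sp=3, e=sp−y≈2.998777; I≈4.930496, D=e−e_prev≈1.110809; u=0·2.998777+1/4·4.930496+1/2·1.110809≈1.788028; next y=1/10·0.001223+1/2·1.788028≈0.894136
n=5: y≈0.894136, sp=3, e=sp−y≈2.105864; I≈7.036360, D=e−e_prev≈-0.892914; u=0·2.105864+1/4·7.036360+1/2·(-0.892914)≈1.312633; next y=1/10·0.894136+1/2·1.312633≈0.745730
n=6: y≈0.745730, sp=3, e=sp−y≈2.254270; I≈9.290630, D=e−e_prev≈0.148406; u=0·2.254270+1/4·9.290630+1/2·0.148406≈2.396861; next y=1/10·0.745730+1/2·2.396861≈1.273003
n=7: y≈1.273003, sp=3, e=sp−y≈1.726997; I≈11.017626, D=e−e_prev≈-0.527273; u=0·1.726997+1/4·11.017626+1/2·(-0.527273)≈2.490770; next y=1/10·1.273003+1/2·2.490770≈1.372685
n=8: y≈1.372685, sp=3, e=sp−y≈1.627315; I≈12.644941, D=e−e_prev≈-0.099682; u=0·1.627315+1/4·12.644941+1/2·(-0.099682)≈3.111394; next y=1/10·1.372685+1/2·3.111394≈1.692966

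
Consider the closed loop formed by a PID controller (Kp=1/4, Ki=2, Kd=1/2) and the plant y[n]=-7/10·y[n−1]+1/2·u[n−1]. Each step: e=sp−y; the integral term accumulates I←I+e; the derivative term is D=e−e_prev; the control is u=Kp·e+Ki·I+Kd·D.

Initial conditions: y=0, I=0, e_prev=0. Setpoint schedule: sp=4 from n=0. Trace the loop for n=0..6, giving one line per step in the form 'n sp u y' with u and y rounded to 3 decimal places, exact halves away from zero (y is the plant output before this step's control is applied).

(exact arithmetic carried between steps; '≈' marks a value shown rounded to 6 d.p. or computed from one; I and e_prev carry over from the previous line; the table rounds u and y to 3 d.p., halves away from zero)
n=0: y=0, sp=4, e=sp−y=4; I=4, D=e−e_prev=4; u=1/4·4+2·4+1/2·4=11; next y=-7/10·0+1/2·11=5.5
n=1: y=5.5, sp=4, e=sp−y=-1.5; I=2.5, D=e−e_prev=-5.5; u=1/4·(-1.5)+2·2.5+1/2·(-5.5)=1.875; next y=-7/10·5.5+1/2·1.875=-2.9125
n=2: y=-2.9125, sp=4, e=sp−y=6.9125; I=9.4125, D=e−e_prev=8.4125; u=1/4·6.9125+2·9.4125+1/2·8.4125=24.759375; next y=-7/10·(-2.9125)+1/2·24.759375≈14.418438
n=3: y≈14.418438, sp=4, e=sp−y≈-10.418438; I≈-1.005938, D=e−e_prev≈-17.330938; u=1/4·(-10.418438)+2·(-1.005938)+1/2·(-17.330938)≈-13.281953; next y=-7/10·14.418438+1/2·(-13.281953)≈-16.733883
n=4: y≈-16.733883, sp=4, e=sp−y≈20.733883; I≈19.727945, D=e−e_prev≈31.152320; u=1/4·20.733883+2·19.727945+1/2·31.152320≈60.215521; next y=-7/10·(-16.733883)+1/2·60.215521≈41.821479
n=5: y≈41.821479, sp=4, e=sp−y≈-37.821479; I≈-18.093533, D=e−e_prev≈-58.555362; u=1/4·(-37.821479)+2·(-18.093533)+1/2·(-58.555362)≈-74.920117; next y=-7/10·41.821479+1/2·(-74.920117)≈-66.735094
n=6: y≈-66.735094, sp=4, e=sp−y≈70.735094; I≈52.641560, D=e−e_prev≈108.556572; u=1/4·70.735094+2·52.641560+1/2·108.556572≈177.245180; next y=-7/10·(-66.735094)+1/2·177.245180≈135.337156

0 4 11.000 0.000
1 4 1.875 5.500
2 4 24.759 -2.913
3 4 -13.282 14.418
4 4 60.216 -16.734
5 4 -74.920 41.821
6 4 177.245 -66.735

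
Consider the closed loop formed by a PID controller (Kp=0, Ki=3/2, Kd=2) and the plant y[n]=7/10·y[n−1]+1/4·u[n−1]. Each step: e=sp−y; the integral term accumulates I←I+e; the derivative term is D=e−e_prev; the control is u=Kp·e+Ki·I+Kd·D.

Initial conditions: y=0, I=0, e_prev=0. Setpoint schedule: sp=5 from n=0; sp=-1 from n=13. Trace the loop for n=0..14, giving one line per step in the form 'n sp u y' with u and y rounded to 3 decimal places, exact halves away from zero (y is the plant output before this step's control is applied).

(exact arithmetic carried between steps; '≈' marks a value shown rounded to 6 d.p. or computed from one; I and e_prev carry over from the previous line; the table rounds u and y to 3 d.p., halves away from zero)
n=0: y=0, sp=5, e=sp−y=5; I=5, D=e−e_prev=5; u=0·5+3/2·5+2·5=17.5; next y=7/10·0+1/4·17.5=4.375
n=1: y=4.375, sp=5, e=sp−y=0.625; I=5.625, D=e−e_prev=-4.375; u=0·0.625+3/2·5.625+2·(-4.375)=-0.3125; next y=7/10·4.375+1/4·(-0.3125)=2.984375
n=2: y=2.984375, sp=5, e=sp−y=2.015625; I=7.640625, D=e−e_prev=1.390625; u=0·2.015625+3/2·7.640625+2·1.390625≈14.242188; next y=7/10·2.984375+1/4·14.242188≈5.649609
n=3: y≈5.649609, sp=5, e=sp−y≈-0.649609; I≈6.991016, D=e−e_prev≈-2.665234; u=0·(-0.649609)+3/2·6.991016+2·(-2.665234)≈5.156055; next y=7/10·5.649609+1/4·5.156055≈5.243740
n=4: y≈5.243740, sp=5, e=sp−y≈-0.243740; I≈6.747275, D=e−e_prev≈0.405869; u=0·(-0.243740)+3/2·6.747275+2·0.405869≈10.932651; next y=7/10·5.243740+1/4·10.932651≈6.403781
n=5: y≈6.403781, sp=5, e=sp−y≈-1.403781; I≈5.343494, D=e−e_prev≈-1.160041; u=0·(-1.403781)+3/2·5.343494+2·(-1.160041)≈5.695160; next y=7/10·6.403781+1/4·5.695160≈5.906437
n=6: y≈5.906437, sp=5, e=sp−y≈-0.906437; I≈4.437058, D=e−e_prev≈0.497344; u=0·(-0.906437)+3/2·4.437058+2·0.497344≈7.650275; next y=7/10·5.906437+1/4·7.650275≈6.047074
n=7: y≈6.047074, sp=5, e=sp−y≈-1.047074; I≈3.389983, D=e−e_prev≈-0.140638; u=0·(-1.047074)+3/2·3.389983+2·(-0.140638)≈4.803699; next y=7/10·6.047074+1/4·4.803699≈5.433877
n=8: y≈5.433877, sp=5, e=sp−y≈-0.433877; I≈2.956106, D=e−e_prev≈0.613198; u=0·(-0.433877)+3/2·2.956106+2·0.613198≈5.660554; next y=7/10·5.433877+1/4·5.660554≈5.218852
n=9: y≈5.218852, sp=5, e=sp−y≈-0.218852; I≈2.737254, D=e−e_prev≈0.215024; u=0·(-0.218852)+3/2·2.737254+2·0.215024≈4.535930; next y=7/10·5.218852+1/4·4.535930≈4.787179
n=10: y≈4.787179, sp=5, e=sp−y≈0.212821; I≈2.950075, D=e−e_prev≈0.431673; u=0·0.212821+3/2·2.950075+2·0.431673≈5.288459; next y=7/10·4.787179+1/4·5.288459≈4.673140
n=11: y≈4.673140, sp=5, e=sp−y≈0.326860; I≈3.276935, D=e−e_prev≈0.114039; u=0·0.326860+3/2·3.276935+2·0.114039≈5.143480; next y=7/10·4.673140+1/4·5.143480≈4.557068
n=12: y≈4.557068, sp=5, e=sp−y≈0.442932; I≈3.719867, D=e−e_prev≈0.116072; u=0·0.442932+3/2·3.719867+2·0.116072≈5.811944; next y=7/10·4.557068+1/4·5.811944≈4.642934
n=13: y≈4.642934, sp=-1, e=sp−y≈-5.642934; I≈-1.923067, D=e−e_prev≈-6.085866; u=0·(-5.642934)+3/2·(-1.923067)+2·(-6.085866)≈-15.056332; next y=7/10·4.642934+1/4·(-15.056332)≈-0.514029
n=14: y≈-0.514029, sp=-1, e=sp−y≈-0.485971; I≈-2.409038, D=e−e_prev≈5.156963; u=0·(-0.485971)+3/2·(-2.409038)+2·5.156963≈6.700370; next y=7/10·(-0.514029)+1/4·6.700370≈1.315272

0 5 17.500 0.000
1 5 -0.313 4.375
2 5 14.242 2.984
3 5 5.156 5.650
4 5 10.933 5.244
5 5 5.695 6.404
6 5 7.650 5.906
7 5 4.804 6.047
8 5 5.661 5.434
9 5 4.536 5.219
10 5 5.288 4.787
11 5 5.143 4.673
12 5 5.812 4.557
13 -1 -15.056 4.643
14 -1 6.700 -0.514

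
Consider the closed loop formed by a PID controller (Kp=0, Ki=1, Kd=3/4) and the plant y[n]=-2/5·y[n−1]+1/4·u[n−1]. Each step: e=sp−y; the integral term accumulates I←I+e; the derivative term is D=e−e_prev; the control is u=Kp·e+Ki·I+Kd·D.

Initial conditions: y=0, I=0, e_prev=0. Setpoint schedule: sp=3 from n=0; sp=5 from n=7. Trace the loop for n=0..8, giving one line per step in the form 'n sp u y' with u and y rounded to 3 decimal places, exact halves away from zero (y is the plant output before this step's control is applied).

(exact arithmetic carried between steps; '≈' marks a value shown rounded to 6 d.p. or computed from one; I and e_prev carry over from the previous line; the table rounds u and y to 3 d.p., halves away from zero)
n=0: y=0, sp=3, e=sp−y=3; I=3, D=e−e_prev=3; u=0·3+1·3+3/4·3=5.25; next y=-2/5·0+1/4·5.25=1.3125
n=1: y=1.3125, sp=3, e=sp−y=1.6875; I=4.6875, D=e−e_prev=-1.3125; u=0·1.6875+1·4.6875+3/4·(-1.3125)=3.703125; next y=-2/5·1.3125+1/4·3.703125≈0.400781
n=2: y≈0.400781, sp=3, e=sp−y≈2.599219; I≈7.286719, D=e−e_prev≈0.911719; u=0·2.599219+1·7.286719+3/4·0.911719≈7.970508; next y=-2/5·0.400781+1/4·7.970508≈1.832314
n=3: y≈1.832314, sp=3, e=sp−y≈1.167686; I≈8.454404, D=e−e_prev≈-1.431533; u=0·1.167686+1·8.454404+3/4·(-1.431533)≈7.380754; next y=-2/5·1.832314+1/4·7.380754≈1.112263
n=4: y≈1.112263, sp=3, e=sp−y≈1.887737; I≈10.342141, D=e−e_prev≈0.720052; u=0·1.887737+1·10.342141+3/4·0.720052≈10.882180; next y=-2/5·1.112263+1/4·10.882180≈2.275640
n=5: y≈2.275640, sp=3, e=sp−y≈0.724360; I≈11.066502, D=e−e_prev≈-1.163377; u=0·0.724360+1·11.066502+3/4·(-1.163377)≈10.193969; next y=-2/5·2.275640+1/4·10.193969≈1.638236
n=6: y≈1.638236, sp=3, e=sp−y≈1.361764; I≈12.428265, D=e−e_prev≈0.637404; u=0·1.361764+1·12.428265+3/4·0.637404≈12.906318; next y=-2/5·1.638236+1/4·12.906318≈2.571285
n=7: y≈2.571285, sp=5, e=sp−y≈2.428715; I≈14.856980, D=e−e_prev≈1.066951; u=0·2.428715+1·14.856980+3/4·1.066951≈15.657194; next y=-2/5·2.571285+1/4·15.657194≈2.885784
n=8: y≈2.885784, sp=5, e=sp−y≈2.114216; I≈16.971196, D=e−e_prev≈-0.314499; u=0·2.114216+1·16.971196+3/4·(-0.314499)≈16.735321; next y=-2/5·2.885784+1/4·16.735321≈3.029517

0 3 5.250 0.000
1 3 3.703 1.313
2 3 7.971 0.401
3 3 7.381 1.832
4 3 10.882 1.112
5 3 10.194 2.276
6 3 12.906 1.638
7 5 15.657 2.571
8 5 16.735 2.886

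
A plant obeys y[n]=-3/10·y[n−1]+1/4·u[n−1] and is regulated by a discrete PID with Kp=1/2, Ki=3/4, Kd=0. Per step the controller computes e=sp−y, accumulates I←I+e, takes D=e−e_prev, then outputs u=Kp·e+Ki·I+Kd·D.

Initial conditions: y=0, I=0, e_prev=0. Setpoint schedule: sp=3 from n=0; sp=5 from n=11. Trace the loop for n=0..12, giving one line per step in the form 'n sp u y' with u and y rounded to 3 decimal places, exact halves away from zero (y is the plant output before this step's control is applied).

0 3 3.750 0.000
1 3 4.828 0.938
2 3 6.390 0.926
3 3 7.453 1.320
4 3 8.529 1.467
5 3 9.397 1.692
6 3 10.191 1.842
7 3 10.868 1.995
8 3 11.468 2.118
9 3 11.988 2.231
10 3 12.444 2.327
11 5 15.342 2.413
12 5 16.409 3.112

(exact arithmetic carried between steps; '≈' marks a value shown rounded to 6 d.p. or computed from one; I and e_prev carry over from the previous line; the table rounds u and y to 3 d.p., halves away from zero)
n=0: y=0, sp=3, e=sp−y=3; I=3, D=e−e_prev=3; u=1/2·3+3/4·3+0·3=3.75; next y=-3/10·0+1/4·3.75=0.9375
n=1: y=0.9375, sp=3, e=sp−y=2.0625; I=5.0625, D=e−e_prev=-0.9375; u=1/2·2.0625+3/4·5.0625+0·(-0.9375)=4.828125; next y=-3/10·0.9375+1/4·4.828125≈0.925781
n=2: y≈0.925781, sp=3, e=sp−y≈2.074219; I≈7.136719, D=e−e_prev≈0.011719; u=1/2·2.074219+3/4·7.136719+0·0.011719≈6.389648; next y=-3/10·0.925781+1/4·6.389648≈1.319678
n=3: y≈1.319678, sp=3, e=sp−y≈1.680322; I≈8.817041, D=e−e_prev≈-0.393896; u=1/2·1.680322+3/4·8.817041+0·(-0.393896)≈7.452942; next y=-3/10·1.319678+1/4·7.452942≈1.467332
n=4: y≈1.467332, sp=3, e=sp−y≈1.532668; I≈10.349709, D=e−e_prev≈-0.147654; u=1/2·1.532668+3/4·10.349709+0·(-0.147654)≈8.528616; next y=-3/10·1.467332+1/4·8.528616≈1.691954
n=5: y≈1.691954, sp=3, e=sp−y≈1.308046; I≈11.657755, D=e−e_prev≈-0.224622; u=1/2·1.308046+3/4·11.657755+0·(-0.224622)≈9.397339; next y=-3/10·1.691954+1/4·9.397339≈1.841748
n=6: y≈1.841748, sp=3, e=sp−y≈1.158252; I≈12.816006, D=e−e_prev≈-0.149794; u=1/2·1.158252+3/4·12.816006+0·(-0.149794)≈10.191130; next y=-3/10·1.841748+1/4·10.191130≈1.995258
n=7: y≈1.995258, sp=3, e=sp−y≈1.004742; I≈13.820748, D=e−e_prev≈-0.153510; u=1/2·1.004742+3/4·13.820748+0·(-0.153510)≈10.867932; next y=-3/10·1.995258+1/4·10.867932≈2.118406
n=8: y≈2.118406, sp=3, e=sp−y≈0.881594; I≈14.702343, D=e−e_prev≈-0.123148; u=1/2·0.881594+3/4·14.702343+0·(-0.123148)≈11.467554; next y=-3/10·2.118406+1/4·11.467554≈2.231367
n=9: y≈2.231367, sp=3, e=sp−y≈0.768633; I≈15.470976, D=e−e_prev≈-0.112961; u=1/2·0.768633+3/4·15.470976+0·(-0.112961)≈11.987548; next y=-3/10·2.231367+1/4·11.987548≈2.327477
n=10: y≈2.327477, sp=3, e=sp−y≈0.672523; I≈16.143499, D=e−e_prev≈-0.096110; u=1/2·0.672523+3/4·16.143499+0·(-0.096110)≈12.443885; next y=-3/10·2.327477+1/4·12.443885≈2.412728
n=11: y≈2.412728, sp=5, e=sp−y≈2.587272; I≈18.730770, D=e−e_prev≈1.914749; u=1/2·2.587272+3/4·18.730770+0·1.914749≈15.341714; next y=-3/10·2.412728+1/4·15.341714≈3.111610
n=12: y≈3.111610, sp=5, e=sp−y≈1.888390; I≈20.619160, D=e−e_prev≈-0.698882; u=1/2·1.888390+3/4·20.619160+0·(-0.698882)≈16.408565; next y=-3/10·3.111610+1/4·16.408565≈3.168658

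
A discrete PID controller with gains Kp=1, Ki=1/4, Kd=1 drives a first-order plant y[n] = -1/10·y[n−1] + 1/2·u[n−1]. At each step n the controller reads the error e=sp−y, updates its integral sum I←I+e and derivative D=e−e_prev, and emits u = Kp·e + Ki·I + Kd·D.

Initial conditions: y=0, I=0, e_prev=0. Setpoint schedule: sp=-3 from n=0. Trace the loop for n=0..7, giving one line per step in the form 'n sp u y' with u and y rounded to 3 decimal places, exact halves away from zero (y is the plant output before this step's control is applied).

(exact arithmetic carried between steps; '≈' marks a value shown rounded to 6 d.p. or computed from one; I and e_prev carry over from the previous line; the table rounds u and y to 3 d.p., halves away from zero)
n=0: y=0, sp=-3, e=sp−y=-3; I=-3, D=e−e_prev=-3; u=1·(-3)+1/4·(-3)+1·(-3)=-6.75; next y=-1/10·0+1/2·(-6.75)=-3.375
n=1: y=-3.375, sp=-3, e=sp−y=0.375; I=-2.625, D=e−e_prev=3.375; u=1·0.375+1/4·(-2.625)+1·3.375=3.09375; next y=-1/10·(-3.375)+1/2·3.09375=1.884375
n=2: y=1.884375, sp=-3, e=sp−y=-4.884375; I=-7.509375, D=e−e_prev=-5.259375; u=1·(-4.884375)+1/4·(-7.509375)+1·(-5.259375)≈-12.021094; next y=-1/10·1.884375+1/2·(-12.021094)≈-6.198984
n=3: y≈-6.198984, sp=-3, e=sp−y≈3.198984; I≈-4.310391, D=e−e_prev≈8.083359; u=1·3.198984+1/4·(-4.310391)+1·8.083359≈10.204746; next y=-1/10·(-6.198984)+1/2·10.204746≈5.722271
n=4: y≈5.722271, sp=-3, e=sp−y≈-8.722271; I≈-13.032662, D=e−e_prev≈-11.921256; u=1·(-8.722271)+1/4·(-13.032662)+1·(-11.921256)≈-23.901693; next y=-1/10·5.722271+1/2·(-23.901693)≈-12.523074
n=5: y≈-12.523074, sp=-3, e=sp−y≈9.523074; I≈-3.509589, D=e−e_prev≈18.245345; u=1·9.523074+1/4·(-3.509589)+1·18.245345≈26.891022; next y=-1/10·(-12.523074)+1/2·26.891022≈14.697818
n=6: y≈14.697818, sp=-3, e=sp−y≈-17.697818; I≈-21.207407, D=e−e_prev≈-27.220892; u=1·(-17.697818)+1/4·(-21.207407)+1·(-27.220892)≈-50.220561; next y=-1/10·14.697818+1/2·(-50.220561)≈-26.580063
n=7: y≈-26.580063, sp=-3, e=sp−y≈23.580063; I≈2.372656, D=e−e_prev≈41.277881; u=1·23.580063+1/4·2.372656+1·41.277881≈65.451107; next y=-1/10·(-26.580063)+1/2·65.451107≈35.383560

0 -3 -6.750 0.000
1 -3 3.094 -3.375
2 -3 -12.021 1.884
3 -3 10.205 -6.199
4 -3 -23.902 5.722
5 -3 26.891 -12.523
6 -3 -50.221 14.698
7 -3 65.451 -26.580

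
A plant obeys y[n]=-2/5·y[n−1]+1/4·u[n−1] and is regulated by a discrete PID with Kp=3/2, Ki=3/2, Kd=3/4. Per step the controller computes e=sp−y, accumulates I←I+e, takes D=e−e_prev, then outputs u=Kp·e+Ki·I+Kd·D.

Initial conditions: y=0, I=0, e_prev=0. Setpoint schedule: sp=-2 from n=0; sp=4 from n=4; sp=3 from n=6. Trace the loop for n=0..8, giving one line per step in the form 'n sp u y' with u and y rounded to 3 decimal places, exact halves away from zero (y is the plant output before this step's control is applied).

0 -2 -7.500 0.000
1 -2 -1.969 -1.875
2 -2 -11.561 0.258
3 -2 -1.156 -2.993
4 4 5.765 0.908
5 4 8.192 1.078
6 3 6.931 1.617
7 3 12.151 1.086
8 3 8.934 2.603

(exact arithmetic carried between steps; '≈' marks a value shown rounded to 6 d.p. or computed from one; I and e_prev carry over from the previous line; the table rounds u and y to 3 d.p., halves away from zero)
n=0: y=0, sp=-2, e=sp−y=-2; I=-2, D=e−e_prev=-2; u=3/2·(-2)+3/2·(-2)+3/4·(-2)=-7.5; next y=-2/5·0+1/4·(-7.5)=-1.875
n=1: y=-1.875, sp=-2, e=sp−y=-0.125; I=-2.125, D=e−e_prev=1.875; u=3/2·(-0.125)+3/2·(-2.125)+3/4·1.875=-1.96875; next y=-2/5·(-1.875)+1/4·(-1.96875)≈0.257813
n=2: y≈0.257813, sp=-2, e=sp−y≈-2.257813; I≈-4.382813, D=e−e_prev≈-2.132813; u=3/2·(-2.257813)+3/2·(-4.382813)+3/4·(-2.132813)≈-11.560547; next y=-2/5·0.257813+1/4·(-11.560547)≈-2.993262
n=3: y≈-2.993262, sp=-2, e=sp−y≈0.993262; I≈-3.389551, D=e−e_prev≈3.251074; u=3/2·0.993262+3/2·(-3.389551)+3/4·3.251074≈-1.156128; next y=-2/5·(-2.993262)+1/4·(-1.156128)≈0.908273
n=4: y≈0.908273, sp=4, e=sp−y≈3.091727; I≈-0.297823, D=e−e_prev≈2.098466; u=3/2·3.091727+3/2·(-0.297823)+3/4·2.098466≈5.764705; next y=-2/5·0.908273+1/4·5.764705≈1.077867
n=5: y≈1.077867, sp=4, e=sp−y≈2.922133; I≈2.624309, D=e−e_prev≈-0.169594; u=3/2·2.922133+3/2·2.624309+3/4·(-0.169594)≈8.192468; next y=-2/5·1.077867+1/4·8.192468≈1.616970
n=6: y≈1.616970, sp=3, e=sp−y≈1.383030; I≈4.007339, D=e−e_prev≈-1.539103; u=3/2·1.383030+3/2·4.007339+3/4·(-1.539103)≈6.931227; next y=-2/5·1.616970+1/4·6.931227≈1.086019
n=7: y≈1.086019, sp=3, e=sp−y≈1.913981; I≈5.921321, D=e−e_prev≈0.530951; u=3/2·1.913981+3/2·5.921321+3/4·0.530951≈12.151166; next y=-2/5·1.086019+1/4·12.151166≈2.603384
n=8: y≈2.603384, sp=3, e=sp−y≈0.396616; I≈6.317937, D=e−e_prev≈-1.517365; u=3/2·0.396616+3/2·6.317937+3/4·(-1.517365)≈8.933805; next y=-2/5·2.603384+1/4·8.933805≈1.192097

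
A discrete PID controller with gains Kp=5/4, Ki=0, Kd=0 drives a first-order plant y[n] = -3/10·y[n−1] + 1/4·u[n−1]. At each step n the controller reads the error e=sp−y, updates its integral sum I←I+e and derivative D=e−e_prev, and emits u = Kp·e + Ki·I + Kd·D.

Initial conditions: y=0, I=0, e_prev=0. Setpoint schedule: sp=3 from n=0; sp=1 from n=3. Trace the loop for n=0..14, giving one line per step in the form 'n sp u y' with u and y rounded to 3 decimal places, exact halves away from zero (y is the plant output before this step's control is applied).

0 3 3.750 0.000
1 3 2.578 0.938
2 3 3.296 0.363
3 1 0.356 0.715
4 1 1.407 -0.125
5 1 0.763 0.389
6 1 1.157 0.074
7 1 0.916 0.267
8 1 1.064 0.149
9 1 0.973 0.221
10 1 1.029 0.177
11 1 0.995 0.204
12 1 1.016 0.187
13 1 1.003 0.198
14 1 1.011 0.191

(exact arithmetic carried between steps; '≈' marks a value shown rounded to 6 d.p. or computed from one; I and e_prev carry over from the previous line; the table rounds u and y to 3 d.p., halves away from zero)
n=0: y=0, sp=3, e=sp−y=3; I=3, D=e−e_prev=3; u=5/4·3+0·3+0·3=3.75; next y=-3/10·0+1/4·3.75=0.9375
n=1: y=0.9375, sp=3, e=sp−y=2.0625; I=5.0625, D=e−e_prev=-0.9375; u=5/4·2.0625+0·5.0625+0·(-0.9375)=2.578125; next y=-3/10·0.9375+1/4·2.578125≈0.363281
n=2: y≈0.363281, sp=3, e=sp−y≈2.636719; I≈7.699219, D=e−e_prev≈0.574219; u=5/4·2.636719+0·7.699219+0·0.574219≈3.295898; next y=-3/10·0.363281+1/4·3.295898≈0.714990
n=3: y≈0.714990, sp=1, e=sp−y≈0.285010; I≈7.984229, D=e−e_prev≈-2.351709; u=5/4·0.285010+0·7.984229+0·(-2.351709)≈0.356262; next y=-3/10·0.714990+1/4·0.356262≈-0.125432
n=4: y≈-0.125432, sp=1, e=sp−y≈1.125432; I≈9.109660, D=e−e_prev≈0.840422; u=5/4·1.125432+0·9.109660+0·0.840422≈1.406789; next y=-3/10·(-0.125432)+1/4·1.406789≈0.389327
n=5: y≈0.389327, sp=1, e=sp−y≈0.610673; I≈9.720333, D=e−e_prev≈-0.514758; u=5/4·0.610673+0·9.720333+0·(-0.514758)≈0.763341; next y=-3/10·0.389327+1/4·0.763341≈0.074037
n=6: y≈0.074037, sp=1, e=sp−y≈0.925963; I≈10.646296, D=e−e_prev≈0.315289; u=5/4·0.925963+0·10.646296+0·0.315289≈1.157453; next y=-3/10·0.074037+1/4·1.157453≈0.267152
n=7: y≈0.267152, sp=1, e=sp−y≈0.732848; I≈11.379144, D=e−e_prev≈-0.193115; u=5/4·0.732848+0·11.379144+0·(-0.193115)≈0.916060; next y=-3/10·0.267152+1/4·0.916060≈0.148869
n=8: y≈0.148869, sp=1, e=sp−y≈0.851131; I≈12.230274, D=e−e_prev≈0.118283; u=5/4·0.851131+0·12.230274+0·0.118283≈1.063913; next y=-3/10·0.148869+1/4·1.063913≈0.221318
n=9: y≈0.221318, sp=1, e=sp−y≈0.778682; I≈13.008957, D=e−e_prev≈-0.072448; u=5/4·0.778682+0·13.008957+0·(-0.072448)≈0.973353; next y=-3/10·0.221318+1/4·0.973353≈0.176943
n=10: y≈0.176943, sp=1, e=sp−y≈0.823057; I≈13.832014, D=e−e_prev≈0.044375; u=5/4·0.823057+0·13.832014+0·0.044375≈1.028821; next y=-3/10·0.176943+1/4·1.028821≈0.204122
n=11: y≈0.204122, sp=1, e=sp−y≈0.795878; I≈14.627891, D=e−e_prev≈-0.027179; u=5/4·0.795878+0·14.627891+0·(-0.027179)≈0.994847; next y=-3/10·0.204122+1/4·0.994847≈0.187475
n=12: y≈0.187475, sp=1, e=sp−y≈0.812525; I≈15.440416, D=e−e_prev≈0.016647; u=5/4·0.812525+0·15.440416+0·0.016647≈1.015656; next y=-3/10·0.187475+1/4·1.015656≈0.197672
n=13: y≈0.197672, sp=1, e=sp−y≈0.802328; I≈16.242745, D=e−e_prev≈-0.010197; u=5/4·0.802328+0·16.242745+0·(-0.010197)≈1.002911; next y=-3/10·0.197672+1/4·1.002911≈0.191426
n=14: y≈0.191426, sp=1, e=sp−y≈0.808574; I≈17.051319, D=e−e_prev≈0.006245; u=5/4·0.808574+0·17.051319+0·0.006245≈1.010717; next y=-3/10·0.191426+1/4·1.010717≈0.195251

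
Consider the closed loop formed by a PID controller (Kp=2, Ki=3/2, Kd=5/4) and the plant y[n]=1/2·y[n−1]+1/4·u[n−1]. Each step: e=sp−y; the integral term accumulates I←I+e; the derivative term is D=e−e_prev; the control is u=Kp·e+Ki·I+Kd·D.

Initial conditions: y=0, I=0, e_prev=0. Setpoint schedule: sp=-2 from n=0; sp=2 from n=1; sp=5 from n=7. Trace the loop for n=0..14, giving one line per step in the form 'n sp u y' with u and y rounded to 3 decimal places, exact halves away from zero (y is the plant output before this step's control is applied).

(exact arithmetic carried between steps; '≈' marks a value shown rounded to 6 d.p. or computed from one; I and e_prev carry over from the previous line; the table rounds u and y to 3 d.p., halves away from zero)
n=0: y=0, sp=-2, e=sp−y=-2; I=-2, D=e−e_prev=-2; u=2·(-2)+3/2·(-2)+5/4·(-2)=-9.5; next y=1/2·0+1/4·(-9.5)=-2.375
n=1: y=-2.375, sp=2, e=sp−y=4.375; I=2.375, D=e−e_prev=6.375; u=2·4.375+3/2·2.375+5/4·6.375=20.28125; next y=1/2·(-2.375)+1/4·20.28125≈3.882813
n=2: y≈3.882813, sp=2, e=sp−y≈-1.882813; I≈0.492188, D=e−e_prev≈-6.257813; u=2·(-1.882813)+3/2·0.492188+5/4·(-6.257813)≈-10.849609; next y=1/2·3.882813+1/4·(-10.849609)≈-0.770996
n=3: y≈-0.770996, sp=2, e=sp−y≈2.770996; I≈3.263184, D=e−e_prev≈4.653809; u=2·2.770996+3/2·3.263184+5/4·4.653809≈16.254028; next y=1/2·(-0.770996)+1/4·16.254028≈3.678009
n=4: y≈3.678009, sp=2, e=sp−y≈-1.678009; I≈1.585175, D=e−e_prev≈-4.449005; u=2·(-1.678009)+3/2·1.585175+5/4·(-4.449005)≈-6.539513; next y=1/2·3.678009+1/4·(-6.539513)≈0.204126
n=5: y≈0.204126, sp=2, e=sp−y≈1.795874; I≈3.381048, D=e−e_prev≈3.473883; u=2·1.795874+3/2·3.381048+5/4·3.473883≈13.005673; next y=1/2·0.204126+1/4·13.005673≈3.353481
n=6: y≈3.353481, sp=2, e=sp−y≈-1.353481; I≈2.027567, D=e−e_prev≈-3.149355; u=2·(-1.353481)+3/2·2.027567+5/4·(-3.149355)≈-3.602306; next y=1/2·3.353481+1/4·(-3.602306)≈0.776164
n=7: y≈0.776164, sp=5, e=sp−y≈4.223836; I≈6.251403, D=e−e_prev≈5.577317; u=2·4.223836+3/2·6.251403+5/4·5.577317≈24.796423; next y=1/2·0.776164+1/4·24.796423≈6.587188
n=8: y≈6.587188, sp=5, e=sp−y≈-1.587188; I≈4.664215, D=e−e_prev≈-5.811024; u=2·(-1.587188)+3/2·4.664215+5/4·(-5.811024)≈-3.441832; next y=1/2·6.587188+1/4·(-3.441832)≈2.433136
n=9: y≈2.433136, sp=5, e=sp−y≈2.566864; I≈7.231079, D=e−e_prev≈4.154052; u=2·2.566864+3/2·7.231079+5/4·4.154052≈21.172912; next y=1/2·2.433136+1/4·21.172912≈6.509796
n=10: y≈6.509796, sp=5, e=sp−y≈-1.509796; I≈5.721283, D=e−e_prev≈-4.076660; u=2·(-1.509796)+3/2·5.721283+5/4·(-4.076660)≈0.466508; next y=1/2·6.509796+1/4·0.466508≈3.371525
n=11: y≈3.371525, sp=5, e=sp−y≈1.628475; I≈7.349758, D=e−e_prev≈3.138271; u=2·1.628475+3/2·7.349758+5/4·3.138271≈18.204426; next y=1/2·3.371525+1/4·18.204426≈6.236869
n=12: y≈6.236869, sp=5, e=sp−y≈-1.236869; I≈6.112889, D=e−e_prev≈-2.865344; u=2·(-1.236869)+3/2·6.112889+5/4·(-2.865344)≈3.113916; next y=1/2·6.236869+1/4·3.113916≈3.896913
n=13: y≈3.896913, sp=5, e=sp−y≈1.103087; I≈7.215976, D=e−e_prev≈2.339956; u=2·1.103087+3/2·7.215976+5/4·2.339956≈15.955081; next y=1/2·3.896913+1/4·15.955081≈5.937227
n=14: y≈5.937227, sp=5, e=sp−y≈-0.937227; I≈6.278749, D=e−e_prev≈-2.040314; u=2·(-0.937227)+3/2·6.278749+5/4·(-2.040314)≈4.993277; next y=1/2·5.937227+1/4·4.993277≈4.216933

0 -2 -9.500 0.000
1 2 20.281 -2.375
2 2 -10.850 3.883
3 2 16.254 -0.771
4 2 -6.540 3.678
5 2 13.006 0.204
6 2 -3.602 3.353
7 5 24.796 0.776
8 5 -3.442 6.587
9 5 21.173 2.433
10 5 0.467 6.510
11 5 18.204 3.372
12 5 3.114 6.237
13 5 15.955 3.897
14 5 4.993 5.937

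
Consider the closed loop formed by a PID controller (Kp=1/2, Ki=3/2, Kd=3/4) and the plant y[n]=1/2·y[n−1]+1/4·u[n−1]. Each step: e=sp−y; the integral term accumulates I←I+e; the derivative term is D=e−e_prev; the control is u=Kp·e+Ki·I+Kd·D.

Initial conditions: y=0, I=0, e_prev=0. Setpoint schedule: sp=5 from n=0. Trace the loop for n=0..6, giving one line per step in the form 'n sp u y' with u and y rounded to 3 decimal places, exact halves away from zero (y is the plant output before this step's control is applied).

(exact arithmetic carried between steps; '≈' marks a value shown rounded to 6 d.p. or computed from one; I and e_prev carry over from the previous line; the table rounds u and y to 3 d.p., halves away from zero)
n=0: y=0, sp=5, e=sp−y=5; I=5, D=e−e_prev=5; u=1/2·5+3/2·5+3/4·5=13.75; next y=1/2·0+1/4·13.75=3.4375
n=1: y=3.4375, sp=5, e=sp−y=1.5625; I=6.5625, D=e−e_prev=-3.4375; u=1/2·1.5625+3/2·6.5625+3/4·(-3.4375)=8.046875; next y=1/2·3.4375+1/4·8.046875≈3.730469
n=2: y≈3.730469, sp=5, e=sp−y≈1.269531; I≈7.832031, D=e−e_prev≈-0.292969; u=1/2·1.269531+3/2·7.832031+3/4·(-0.292969)≈12.163086; next y=1/2·3.730469+1/4·12.163086≈4.906006
n=3: y≈4.906006, sp=5, e=sp−y≈0.093994; I≈7.926025, D=e−e_prev≈-1.175537; u=1/2·0.093994+3/2·7.926025+3/4·(-1.175537)≈11.054382; next y=1/2·4.906006+1/4·11.054382≈5.216599
n=4: y≈5.216599, sp=5, e=sp−y≈-0.216599; I≈7.709427, D=e−e_prev≈-0.310593; u=1/2·(-0.216599)+3/2·7.709427+3/4·(-0.310593)≈11.222897; next y=1/2·5.216599+1/4·11.222897≈5.414023
n=5: y≈5.414023, sp=5, e=sp−y≈-0.414023; I≈7.295403, D=e−e_prev≈-0.197425; u=1/2·(-0.414023)+3/2·7.295403+3/4·(-0.197425)≈10.588025; next y=1/2·5.414023+1/4·10.588025≈5.354018
n=6: y≈5.354018, sp=5, e=sp−y≈-0.354018; I≈6.941386, D=e−e_prev≈0.060005; u=1/2·(-0.354018)+3/2·6.941386+3/4·0.060005≈10.280074; next y=1/2·5.354018+1/4·10.280074≈5.247027

0 5 13.750 0.000
1 5 8.047 3.438
2 5 12.163 3.730
3 5 11.054 4.906
4 5 11.223 5.217
5 5 10.588 5.414
6 5 10.280 5.354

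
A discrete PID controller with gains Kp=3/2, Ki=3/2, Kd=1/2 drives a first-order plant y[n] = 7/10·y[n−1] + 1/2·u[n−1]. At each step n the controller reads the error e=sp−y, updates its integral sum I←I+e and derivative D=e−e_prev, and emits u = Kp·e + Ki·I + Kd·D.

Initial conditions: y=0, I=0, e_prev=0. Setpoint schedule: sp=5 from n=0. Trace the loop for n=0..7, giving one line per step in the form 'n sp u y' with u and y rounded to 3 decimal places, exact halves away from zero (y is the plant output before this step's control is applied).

(exact arithmetic carried between steps; '≈' marks a value shown rounded to 6 d.p. or computed from one; I and e_prev carry over from the previous line; the table rounds u and y to 3 d.p., halves away from zero)
n=0: y=0, sp=5, e=sp−y=5; I=5, D=e−e_prev=5; u=3/2·5+3/2·5+1/2·5=17.5; next y=7/10·0+1/2·17.5=8.75
n=1: y=8.75, sp=5, e=sp−y=-3.75; I=1.25, D=e−e_prev=-8.75; u=3/2·(-3.75)+3/2·1.25+1/2·(-8.75)=-8.125; next y=7/10·8.75+1/2·(-8.125)=2.0625
n=2: y=2.0625, sp=5, e=sp−y=2.9375; I=4.1875, D=e−e_prev=6.6875; u=3/2·2.9375+3/2·4.1875+1/2·6.6875=14.03125; next y=7/10·2.0625+1/2·14.03125=8.459375
n=3: y=8.459375, sp=5, e=sp−y=-3.459375; I=0.728125, D=e−e_prev=-6.396875; u=3/2·(-3.459375)+3/2·0.728125+1/2·(-6.396875)≈-7.295313; next y=7/10·8.459375+1/2·(-7.295313)≈2.273906
n=4: y≈2.273906, sp=5, e=sp−y≈2.726094; I≈3.454219, D=e−e_prev≈6.185469; u=3/2·2.726094+3/2·3.454219+1/2·6.185469≈12.363203; next y=7/10·2.273906+1/2·12.363203≈7.773336
n=5: y≈7.773336, sp=5, e=sp−y≈-2.773336; I≈0.680883, D=e−e_prev≈-5.499430; u=3/2·(-2.773336)+3/2·0.680883+1/2·(-5.499430)≈-5.888395; next y=7/10·7.773336+1/2·(-5.888395)≈2.497138
n=6: y≈2.497138, sp=5, e=sp−y≈2.502862; I≈3.183745, D=e−e_prev≈5.276198; u=3/2·2.502862+3/2·3.183745+1/2·5.276198≈11.168010; next y=7/10·2.497138+1/2·11.168010≈7.332001
n=7: y≈7.332001, sp=5, e=sp−y≈-2.332001; I≈0.851744, D=e−e_prev≈-4.834863; u=3/2·(-2.332001)+3/2·0.851744+1/2·(-4.834863)≈-4.637818; next y=7/10·7.332001+1/2·(-4.637818)≈2.813492

0 5 17.500 0.000
1 5 -8.125 8.750
2 5 14.031 2.063
3 5 -7.295 8.459
4 5 12.363 2.274
5 5 -5.888 7.773
6 5 11.168 2.497
7 5 -4.638 7.332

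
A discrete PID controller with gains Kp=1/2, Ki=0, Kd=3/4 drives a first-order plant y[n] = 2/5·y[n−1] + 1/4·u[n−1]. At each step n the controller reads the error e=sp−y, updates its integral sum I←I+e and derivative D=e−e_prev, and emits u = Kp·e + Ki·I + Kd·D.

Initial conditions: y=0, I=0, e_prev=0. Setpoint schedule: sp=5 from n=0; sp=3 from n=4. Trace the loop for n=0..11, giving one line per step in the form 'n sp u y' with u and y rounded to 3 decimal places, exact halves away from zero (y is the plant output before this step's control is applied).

0 5 6.250 0.000
1 5 0.547 1.563
2 5 2.720 0.762
3 5 1.841 0.985
4 3 -0.329 0.854
5 3 1.816 0.259
6 3 0.997 0.558
7 3 1.328 0.472
8 3 1.203 0.521
9 3 1.254 0.509
10 3 1.235 0.517
11 3 1.243 0.516

(exact arithmetic carried between steps; '≈' marks a value shown rounded to 6 d.p. or computed from one; I and e_prev carry over from the previous line; the table rounds u and y to 3 d.p., halves away from zero)
n=0: y=0, sp=5, e=sp−y=5; I=5, D=e−e_prev=5; u=1/2·5+0·5+3/4·5=6.25; next y=2/5·0+1/4·6.25=1.5625
n=1: y=1.5625, sp=5, e=sp−y=3.4375; I=8.4375, D=e−e_prev=-1.5625; u=1/2·3.4375+0·8.4375+3/4·(-1.5625)=0.546875; next y=2/5·1.5625+1/4·0.546875≈0.761719
n=2: y≈0.761719, sp=5, e=sp−y≈4.238281; I≈12.675781, D=e−e_prev≈0.800781; u=1/2·4.238281+0·12.675781+3/4·0.800781≈2.719727; next y=2/5·0.761719+1/4·2.719727≈0.984619
n=3: y≈0.984619, sp=5, e=sp−y≈4.015381; I≈16.691162, D=e−e_prev≈-0.222900; u=1/2·4.015381+0·16.691162+3/4·(-0.222900)≈1.840515; next y=2/5·0.984619+1/4·1.840515≈0.853976
n=4: y≈0.853976, sp=3, e=sp−y≈2.146024; I≈18.837186, D=e−e_prev≈-1.869357; u=1/2·2.146024+0·18.837186+3/4·(-1.869357)≈-0.329006; next y=2/5·0.853976+1/4·(-0.329006)≈0.259339
n=5: y≈0.259339, sp=3, e=sp−y≈2.740661; I≈21.577847, D=e−e_prev≈0.594637; u=1/2·2.740661+0·21.577847+3/4·0.594637≈1.816309; next y=2/5·0.259339+1/4·1.816309≈0.557813
n=6: y≈0.557813, sp=3, e=sp−y≈2.442187; I≈24.020034, D=e−e_prev≈-0.298474; u=1/2·2.442187+0·24.020034+3/4·(-0.298474)≈0.997238; next y=2/5·0.557813+1/4·0.997238≈0.472435
n=7: y≈0.472435, sp=3, e=sp−y≈2.527565; I≈26.547599, D=e−e_prev≈0.085378; u=1/2·2.527565+0·26.547599+3/4·0.085378≈1.327816; next y=2/5·0.472435+1/4·1.327816≈0.520928
n=8: y≈0.520928, sp=3, e=sp−y≈2.479072; I≈29.026671, D=e−e_prev≈-0.048493; u=1/2·2.479072+0·29.026671+3/4·(-0.048493)≈1.203166; next y=2/5·0.520928+1/4·1.203166≈0.509163
n=9: y≈0.509163, sp=3, e=sp−y≈2.490837; I≈31.517509, D=e−e_prev≈0.011765; u=1/2·2.490837+0·31.517509+3/4·0.011765≈1.254243; next y=2/5·0.509163+1/4·1.254243≈0.517226
n=10: y≈0.517226, sp=3, e=sp−y≈2.482774; I≈34.000283, D=e−e_prev≈-0.008063; u=1/2·2.482774+0·34.000283+3/4·(-0.008063)≈1.235340; next y=2/5·0.517226+1/4·1.235340≈0.515725
n=11: y≈0.515725, sp=3, e=sp−y≈2.484275; I≈36.484558, D=e−e_prev≈0.001500; u=1/2·2.484275+0·36.484558+3/4·0.001500≈1.243263; next y=2/5·0.515725+1/4·1.243263≈0.517106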